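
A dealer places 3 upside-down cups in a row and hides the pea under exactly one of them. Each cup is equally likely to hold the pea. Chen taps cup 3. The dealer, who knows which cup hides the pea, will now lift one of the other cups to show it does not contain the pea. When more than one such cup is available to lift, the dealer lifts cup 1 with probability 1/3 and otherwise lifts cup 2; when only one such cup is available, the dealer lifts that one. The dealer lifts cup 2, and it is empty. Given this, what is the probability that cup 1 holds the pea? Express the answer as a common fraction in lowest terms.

Condition on the true location of the pea.
If it is under cup 1 (prior 1/3): only cup 2 is available, probability 1; weight (1/3)·1 = 1/3.
If it is under cup 2 (prior 1/3): the dealer opened cup 2, so this case is ruled out; weight (1/3)·0 = 0.
If it is under cup 3 (prior 1/3): cup 1 is available but not opened, probability 2/3; weight (1/3)·(2/3) = 2/9.
The weights sum to 5/9.
So P(the pea under cup 1 | the dealer opened cup 2) = (1/3) / (5/9) = 3/5.

3/5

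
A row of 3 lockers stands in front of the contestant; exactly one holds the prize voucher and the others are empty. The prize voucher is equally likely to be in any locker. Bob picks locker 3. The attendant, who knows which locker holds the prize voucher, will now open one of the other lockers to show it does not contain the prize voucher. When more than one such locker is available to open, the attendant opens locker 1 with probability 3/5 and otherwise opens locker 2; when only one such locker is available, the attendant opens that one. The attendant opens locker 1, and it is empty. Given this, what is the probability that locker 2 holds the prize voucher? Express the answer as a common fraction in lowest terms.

Consider each possible location of the prize voucher in turn.
If it is in locker 1 (prior 1/3): the attendant opened locker 1, so this case is ruled out; weight (1/3)·0 = 0.
If it is in locker 2 (prior 1/3): only locker 1 is available, probability 1; weight (1/3)·1 = 1/3.
If it is in locker 3 (prior 1/3): locker 1 is available, opened with probability 3/5; weight (1/3)·(3/5) = 1/5.
The weights sum to 8/15.
So P(the prize voucher in locker 2 | the attendant opened locker 1) = (1/3) / (8/15) = 5/8.

5/8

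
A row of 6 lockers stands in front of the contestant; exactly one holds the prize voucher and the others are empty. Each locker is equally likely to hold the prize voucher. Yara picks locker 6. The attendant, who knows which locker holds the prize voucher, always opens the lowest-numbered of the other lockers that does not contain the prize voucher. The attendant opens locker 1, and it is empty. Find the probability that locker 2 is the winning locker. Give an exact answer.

Condition on the true location of the prize voucher.
If it is in locker 1 (prior 1/6): the attendant opened locker 1, so this case is ruled out; weight (1/6)·0 = 0.
If it is in any of lockers 2, 3, 4, 5, and 6 (prior 1/6 each): locker 1 is the lowest-numbered option available, probability 1; weight (1/6)·1 = 1/6 each.
The weights sum to 5/6.
So P(the prize voucher in locker 2 | the attendant opened locker 1) = (1/6) / (5/6) = 1/5.

1/5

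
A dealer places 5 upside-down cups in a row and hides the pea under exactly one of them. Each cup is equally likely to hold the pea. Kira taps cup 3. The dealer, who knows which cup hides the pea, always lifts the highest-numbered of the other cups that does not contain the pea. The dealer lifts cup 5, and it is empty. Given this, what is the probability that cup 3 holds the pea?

1/4

Apply Bayes' rule, conditioning on where the pea actually is.
If it is under any of cups 1, 2, 3, and 4 (prior 1/5 each): cup 5 is the highest-numbered option available, probability 1; weight (1/5)·1 = 1/5 each.
If it is under cup 5 (prior 1/5): the dealer opened cup 5, so this case is ruled out; weight (1/5)·0 = 0.
The weights sum to 4/5.
So P(the pea under cup 3 | the dealer opened cup 5) = (1/5) / (4/5) = 1/4.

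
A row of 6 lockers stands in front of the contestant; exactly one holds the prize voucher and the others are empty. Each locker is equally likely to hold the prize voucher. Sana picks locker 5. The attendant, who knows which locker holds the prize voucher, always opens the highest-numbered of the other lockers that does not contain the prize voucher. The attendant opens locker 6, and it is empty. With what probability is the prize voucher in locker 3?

Condition on the true location of the prize voucher.
If it is in any of lockers 1, 2, 3, 4, and 5 (prior 1/6 each): locker 6 is the highest-numbered option available, probability 1; weight (1/6)·1 = 1/6 each.
If it is in locker 6 (prior 1/6): the attendant opened locker 6, so this case is ruled out; weight (1/6)·0 = 0.
The weights sum to 5/6.
So P(the prize voucher in locker 3 | the attendant opened locker 6) = (1/6) / (5/6) = 1/5.

1/5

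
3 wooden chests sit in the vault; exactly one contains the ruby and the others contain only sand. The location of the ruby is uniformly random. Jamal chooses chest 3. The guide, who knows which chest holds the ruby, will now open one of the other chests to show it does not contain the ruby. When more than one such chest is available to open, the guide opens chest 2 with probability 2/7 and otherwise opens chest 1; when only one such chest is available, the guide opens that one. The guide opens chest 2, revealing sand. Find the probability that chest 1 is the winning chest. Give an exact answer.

Condition on the true location of the ruby.
If it is in chest 1 (prior 1/3): only chest 2 is available, probability 1; weight (1/3)·1 = 1/3.
If it is in chest 2 (prior 1/3): the guide opened chest 2, so this case is ruled out; weight (1/3)·0 = 0.
If it is in chest 3 (prior 1/3): chest 2 is available, opened with probability 2/7; weight (1/3)·(2/7) = 2/21.
The weights sum to 3/7.
So P(the ruby in chest 1 | the guide opened chest 2) = (1/3) / (3/7) = 7/9.

7/9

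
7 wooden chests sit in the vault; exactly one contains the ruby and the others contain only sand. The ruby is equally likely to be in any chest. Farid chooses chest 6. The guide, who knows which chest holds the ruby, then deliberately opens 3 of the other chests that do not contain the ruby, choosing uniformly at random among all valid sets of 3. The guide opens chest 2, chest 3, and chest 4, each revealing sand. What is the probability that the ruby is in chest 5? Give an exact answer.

Consider each possible location of the ruby in turn.
If it is in any of chests 1, 5, and 7 (prior 1/7 each): the guide has 10 equally likely choices, so probability 1/10; weight (1/7)·(1/10) = 1/70 each.
If it is in any of chests 2, 3, and 4 (prior 1/7 each): that chest was opened and seen not to hold the prize — ruled out; weight (1/7)·0 = 0 each.
If it is in chest 6 (prior 1/7): the guide has 20 equally likely choices, so probability 1/20; weight (1/7)·(1/20) = 1/140.
The weights sum to 1/20.
So P(the ruby in chest 5 | the guide opened chest 2, chest 3, and chest 4) = (1/70) / (1/20) = 2/7.

2/7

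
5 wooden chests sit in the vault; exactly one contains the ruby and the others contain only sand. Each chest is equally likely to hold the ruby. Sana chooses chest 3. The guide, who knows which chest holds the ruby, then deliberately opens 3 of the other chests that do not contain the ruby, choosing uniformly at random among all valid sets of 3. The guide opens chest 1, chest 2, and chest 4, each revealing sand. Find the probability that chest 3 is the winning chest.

Consider each possible location of the ruby in turn.
If it is in any of chests 1, 2, and 4 (prior 1/5 each): that chest was opened and seen not to hold the prize — ruled out; weight (1/5)·0 = 0 each.
If it is in chest 3 (prior 1/5): the guide has 4 equally likely choices, so probability 1/4; weight (1/5)·(1/4) = 1/20.
If it is in chest 5 (prior 1/5): the guide has no choice, probability 1; weight (1/5)·1 = 1/5.
The weights sum to 1/4.
So P(the ruby in chest 3 | the guide opened chest 1, chest 2, and chest 4) = (1/20) / (1/4) = 1/5.

1/5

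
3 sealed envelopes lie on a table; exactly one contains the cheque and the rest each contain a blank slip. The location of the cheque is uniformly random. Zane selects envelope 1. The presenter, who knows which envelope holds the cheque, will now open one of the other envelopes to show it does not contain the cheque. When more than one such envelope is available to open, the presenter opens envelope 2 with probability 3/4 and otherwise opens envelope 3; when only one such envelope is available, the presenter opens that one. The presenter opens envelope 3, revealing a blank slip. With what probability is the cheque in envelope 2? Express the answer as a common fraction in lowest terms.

4/5

Consider each possible location of the cheque in turn.
If it is in envelope 1 (prior 1/3): envelope 2 is available but not opened, probability 1/4; weight (1/3)·(1/4) = 1/12.
If it is in envelope 2 (prior 1/3): only envelope 3 is available, probability 1; weight (1/3)·1 = 1/3.
If it is in envelope 3 (prior 1/3): the presenter opened envelope 3, so this case is ruled out; weight (1/3)·0 = 0.
The weights sum to 5/12.
So P(the cheque in envelope 2 | the presenter opened envelope 3) = (1/3) / (5/12) = 4/5.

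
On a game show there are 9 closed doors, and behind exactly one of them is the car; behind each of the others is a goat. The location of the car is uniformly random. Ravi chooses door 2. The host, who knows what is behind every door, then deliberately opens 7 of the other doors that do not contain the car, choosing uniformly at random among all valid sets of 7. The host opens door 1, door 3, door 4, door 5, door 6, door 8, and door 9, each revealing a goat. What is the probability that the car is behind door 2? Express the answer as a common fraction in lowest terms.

1/9

Apply Bayes' rule, conditioning on where the car actually is.
If it is behind any of doors 1, 3, 4, 5, 6, 8, and 9 (prior 1/9 each): that door was opened and seen not to hold the prize — ruled out; weight (1/9)·0 = 0 each.
If it is behind door 2 (prior 1/9): the host has 8 equally likely choices, so probability 1/8; weight (1/9)·(1/8) = 1/72.
If it is behind door 7 (prior 1/9): the host has no choice, probability 1; weight (1/9)·1 = 1/9.
The weights sum to 1/8.
So P(the car behind door 2 | the host opened door 1, door 3, door 4, door 5, door 6, door 8, and door 9) = (1/72) / (1/8) = 1/9.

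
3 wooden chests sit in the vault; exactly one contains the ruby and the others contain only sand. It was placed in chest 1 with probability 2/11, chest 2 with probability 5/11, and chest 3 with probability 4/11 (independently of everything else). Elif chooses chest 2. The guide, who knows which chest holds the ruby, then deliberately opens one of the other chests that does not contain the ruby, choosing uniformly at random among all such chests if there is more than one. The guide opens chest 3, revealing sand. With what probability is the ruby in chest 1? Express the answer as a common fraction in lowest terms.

4/9

Consider each possible location of the ruby in turn.
If it is in chest 1 (prior 2/11): the guide has no choice, probability 1; weight (2/11)·1 = 2/11.
If it is in chest 2 (prior 5/11): the guide has 2 equally likely choices, so probability 1/2; weight (5/11)·(1/2) = 5/22.
If it is in chest 3 (prior 4/11): the guide opened chest 3, so this case is ruled out; weight (4/11)·0 = 0.
The weights sum to 9/22.
So P(the ruby in chest 1 | the guide opened chest 3) = (2/11) / (9/22) = 4/9.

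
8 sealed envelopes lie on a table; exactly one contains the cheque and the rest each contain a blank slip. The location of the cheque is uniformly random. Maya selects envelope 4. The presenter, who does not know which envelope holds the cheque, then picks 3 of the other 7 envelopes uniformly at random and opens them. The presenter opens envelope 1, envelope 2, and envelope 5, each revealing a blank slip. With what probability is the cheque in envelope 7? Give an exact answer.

Condition on the true location of the cheque.
If it is in any of envelopes 1, 2, and 5 (prior 1/8 each): that envelope was opened and seen not to hold the prize — ruled out; weight (1/8)·0 = 0 each.
If it is in any of envelopes 3, 4, 6, 7, and 8 (prior 1/8 each): the presenter picks exactly this set with probability 1/35 regardless, and none is the prize; weight (1/8)·(1/35) = 1/280 each.
The weights sum to 1/56.
So P(the cheque in envelope 7 | the presenter opened envelope 1, envelope 2, and envelope 5) = (1/280) / (1/56) = 1/5.

1/5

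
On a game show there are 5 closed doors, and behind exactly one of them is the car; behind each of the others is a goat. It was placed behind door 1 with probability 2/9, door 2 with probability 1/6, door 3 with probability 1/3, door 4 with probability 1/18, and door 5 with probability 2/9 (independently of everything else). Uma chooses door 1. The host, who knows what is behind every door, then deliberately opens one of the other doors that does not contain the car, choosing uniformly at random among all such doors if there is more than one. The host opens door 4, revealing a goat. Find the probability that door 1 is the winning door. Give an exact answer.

Consider each possible location of the car in turn.
If it is behind door 1 (prior 2/9): the host has 4 equally likely choices, so probability 1/4; weight (2/9)·(1/4) = 1/18.
If it is behind door 2 (prior 1/6): the host has 3 equally likely choices, so probability 1/3; weight (1/6)·(1/3) = 1/18.
If it is behind door 3 (prior 1/3): the host has 3 equally likely choices, so probability 1/3; weight (1/3)·(1/3) = 1/9.
If it is behind door 4 (prior 1/18): the host opened door 4, so this case is ruled out; weight (1/18)·0 = 0.
If it is behind door 5 (prior 2/9): the host has 3 equally likely choices, so probability 1/3; weight (2/9)·(1/3) = 2/27.
The weights sum to 8/27.
So P(the car behind door 1 | the host opened door 4) = (1/18) / (8/27) = 3/16.

3/16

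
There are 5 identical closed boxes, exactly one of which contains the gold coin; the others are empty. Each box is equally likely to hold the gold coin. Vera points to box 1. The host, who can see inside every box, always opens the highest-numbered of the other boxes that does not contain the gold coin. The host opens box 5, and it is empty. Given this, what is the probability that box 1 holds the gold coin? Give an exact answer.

Apply Bayes' rule, conditioning on where the gold coin actually is.
If it is in any of boxes 1, 2, 3, and 4 (prior 1/5 each): box 5 is the highest-numbered option available, probability 1; weight (1/5)·1 = 1/5 each.
If it is in box 5 (prior 1/5): the host opened box 5, so this case is ruled out; weight (1/5)·0 = 0.
The weights sum to 4/5.
So P(the gold coin in box 1 | the host opened box 5) = (1/5) / (4/5) = 1/4.

1/4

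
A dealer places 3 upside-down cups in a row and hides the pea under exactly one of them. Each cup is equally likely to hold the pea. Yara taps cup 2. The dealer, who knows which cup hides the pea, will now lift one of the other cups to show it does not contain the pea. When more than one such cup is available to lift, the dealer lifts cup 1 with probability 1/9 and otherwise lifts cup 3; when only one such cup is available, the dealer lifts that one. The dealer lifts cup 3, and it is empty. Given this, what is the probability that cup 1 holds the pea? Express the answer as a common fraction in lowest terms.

Consider each possible location of the pea in turn.
If it is under cup 1 (prior 1/3): only cup 3 is available, probability 1; weight (1/3)·1 = 1/3.
If it is under cup 2 (prior 1/3): cup 1 is available but not opened, probability 8/9; weight (1/3)·(8/9) = 8/27.
If it is under cup 3 (prior 1/3): the dealer opened cup 3, so this case is ruled out; weight (1/3)·0 = 0.
The weights sum to 17/27.
So P(the pea under cup 1 | the dealer opened cup 3) = (1/3) / (17/27) = 9/17.

9/17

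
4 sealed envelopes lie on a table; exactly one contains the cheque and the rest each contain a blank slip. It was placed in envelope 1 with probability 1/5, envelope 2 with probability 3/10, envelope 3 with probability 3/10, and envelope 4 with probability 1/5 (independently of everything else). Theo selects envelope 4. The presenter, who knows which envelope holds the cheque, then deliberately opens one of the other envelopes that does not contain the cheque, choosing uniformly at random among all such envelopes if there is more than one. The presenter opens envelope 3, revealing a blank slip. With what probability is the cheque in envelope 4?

4/19

Apply Bayes' rule, conditioning on where the cheque actually is.
If it is in envelope 1 (prior 1/5): the presenter has 2 equally likely choices, so probability 1/2; weight (1/5)·(1/2) = 1/10.
If it is in envelope 2 (prior 3/10): the presenter has 2 equally likely choices, so probability 1/2; weight (3/10)·(1/2) = 3/20.
If it is in envelope 3 (prior 3/10): the presenter opened envelope 3, so this case is ruled out; weight (3/10)·0 = 0.
If it is in envelope 4 (prior 1/5): the presenter has 3 equally likely choices, so probability 1/3; weight (1/5)·(1/3) = 1/15.
The weights sum to 19/60.
So P(the cheque in envelope 4 | the presenter opened envelope 3) = (1/15) / (19/60) = 4/19.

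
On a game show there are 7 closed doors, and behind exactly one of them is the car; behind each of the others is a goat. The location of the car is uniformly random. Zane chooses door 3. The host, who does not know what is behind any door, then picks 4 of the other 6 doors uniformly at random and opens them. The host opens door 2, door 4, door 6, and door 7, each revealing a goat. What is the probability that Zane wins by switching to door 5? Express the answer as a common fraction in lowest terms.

Because the host chose which doors to open without knowing where the car is, the choice is independent of the prize location. Learning that none of the 4 opened doors holds the car simply rules out those 4 locations and leaves the remaining 3 doors still equally likely by symmetry.
So P(the car behind door 5) = 1/3.

1/3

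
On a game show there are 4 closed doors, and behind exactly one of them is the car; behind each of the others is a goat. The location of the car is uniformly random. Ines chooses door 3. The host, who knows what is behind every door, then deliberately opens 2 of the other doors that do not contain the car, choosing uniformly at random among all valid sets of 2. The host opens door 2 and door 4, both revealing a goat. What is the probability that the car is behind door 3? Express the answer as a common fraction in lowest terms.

Condition on the true location of the car.
If it is behind door 1 (prior 1/4): the host has no choice, probability 1; weight (1/4)·1 = 1/4.
If it is behind either of doors 2 and 4 (prior 1/4 each): that door was opened and seen not to hold the prize — ruled out; weight (1/4)·0 = 0 each.
If it is behind door 3 (prior 1/4): the host has 3 equally likely choices, so probability 1/3; weight (1/4)·(1/3) = 1/12.
The weights sum to 1/3.
So P(the car behind door 3 | the host opened door 2 and door 4) = (1/12) / (1/3) = 1/4.

1/4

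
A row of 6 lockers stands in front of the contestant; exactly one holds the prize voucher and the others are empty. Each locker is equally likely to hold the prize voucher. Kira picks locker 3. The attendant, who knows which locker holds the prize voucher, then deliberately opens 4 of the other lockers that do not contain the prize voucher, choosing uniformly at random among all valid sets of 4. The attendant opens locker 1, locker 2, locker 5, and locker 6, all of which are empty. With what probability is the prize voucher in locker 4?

5/6

Condition on the true location of the prize voucher.
If it is in any of lockers 1, 2, 5, and 6 (prior 1/6 each): that locker was opened and seen not to hold the prize — ruled out; weight (1/6)·0 = 0 each.
If it is in locker 3 (prior 1/6): the attendant has 5 equally likely choices, so probability 1/5; weight (1/6)·(1/5) = 1/30.
If it is in locker 4 (prior 1/6): the attendant has no choice, probability 1; weight (1/6)·1 = 1/6.
The weights sum to 1/5.
So P(the prize voucher in locker 4 | the attendant opened locker 1, locker 2, locker 5, and locker 6) = (1/6) / (1/5) = 5/6.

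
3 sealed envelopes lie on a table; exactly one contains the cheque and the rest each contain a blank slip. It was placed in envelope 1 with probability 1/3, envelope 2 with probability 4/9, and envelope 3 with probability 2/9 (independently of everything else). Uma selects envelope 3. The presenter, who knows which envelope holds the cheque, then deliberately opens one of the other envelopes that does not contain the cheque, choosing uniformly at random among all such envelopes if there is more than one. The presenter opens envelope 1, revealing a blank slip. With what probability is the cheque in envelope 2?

4/5

Consider each possible location of the cheque in turn.
If it is in envelope 1 (prior 1/3): the presenter opened envelope 1, so this case is ruled out; weight (1/3)·0 = 0.
If it is in envelope 2 (prior 4/9): the presenter has no choice, probability 1; weight (4/9)·1 = 4/9.
If it is in envelope 3 (prior 2/9): the presenter has 2 equally likely choices, so probability 1/2; weight (2/9)·(1/2) = 1/9.
The weights sum to 5/9.
So P(the cheque in envelope 2 | the presenter opened envelope 1) = (4/9) / (5/9) = 4/5.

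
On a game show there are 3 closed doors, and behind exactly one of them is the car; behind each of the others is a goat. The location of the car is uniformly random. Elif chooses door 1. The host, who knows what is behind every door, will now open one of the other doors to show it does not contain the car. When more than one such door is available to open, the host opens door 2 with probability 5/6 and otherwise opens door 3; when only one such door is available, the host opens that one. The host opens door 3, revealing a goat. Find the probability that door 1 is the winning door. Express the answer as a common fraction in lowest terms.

Consider each possible location of the car in turn.
If it is behind door 1 (prior 1/3): door 2 is available but not opened, probability 1/6; weight (1/3)·(1/6) = 1/18.
If it is behind door 2 (prior 1/3): only door 3 is available, probability 1; weight (1/3)·1 = 1/3.
If it is behind door 3 (prior 1/3): the host opened door 3, so this case is ruled out; weight (1/3)·0 = 0.
The weights sum to 7/18.
So P(the car behind door 1 | the host opened door 3) = (1/18) / (7/18) = 1/7.

1/7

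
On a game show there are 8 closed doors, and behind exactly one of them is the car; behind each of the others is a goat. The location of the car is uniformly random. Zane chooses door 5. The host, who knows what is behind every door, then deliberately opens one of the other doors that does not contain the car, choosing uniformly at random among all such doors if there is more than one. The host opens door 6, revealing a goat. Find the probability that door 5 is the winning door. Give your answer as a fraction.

Consider each possible location of the car in turn.
If it is behind any of doors 1, 2, 3, 4, 7, and 8 (prior 1/8 each): the host has 6 equally likely choices, so probability 1/6; weight (1/8)·(1/6) = 1/48 each.
If it is behind door 5 (prior 1/8): the host has 7 equally likely choices, so probability 1/7; weight (1/8)·(1/7) = 1/56.
If it is behind door 6 (prior 1/8): the host opened door 6, so this case is ruled out; weight (1/8)·0 = 0.
The weights sum to 1/7.
So P(the car behind door 5 | the host opened door 6) = (1/56) / (1/7) = 1/8.

1/8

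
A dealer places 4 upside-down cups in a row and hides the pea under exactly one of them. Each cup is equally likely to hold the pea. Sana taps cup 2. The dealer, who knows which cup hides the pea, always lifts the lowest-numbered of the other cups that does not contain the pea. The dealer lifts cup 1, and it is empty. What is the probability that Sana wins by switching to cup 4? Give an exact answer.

Condition on the true location of the pea.
If it is under cup 1 (prior 1/4): the dealer opened cup 1, so this case is ruled out; weight (1/4)·0 = 0.
If it is under any of cups 2, 3, and 4 (prior 1/4 each): cup 1 is the lowest-numbered option available, probability 1; weight (1/4)·1 = 1/4 each.
The weights sum to 3/4.
So P(the pea under cup 4 | the dealer opened cup 1) = (1/4) / (3/4) = 1/3.

1/3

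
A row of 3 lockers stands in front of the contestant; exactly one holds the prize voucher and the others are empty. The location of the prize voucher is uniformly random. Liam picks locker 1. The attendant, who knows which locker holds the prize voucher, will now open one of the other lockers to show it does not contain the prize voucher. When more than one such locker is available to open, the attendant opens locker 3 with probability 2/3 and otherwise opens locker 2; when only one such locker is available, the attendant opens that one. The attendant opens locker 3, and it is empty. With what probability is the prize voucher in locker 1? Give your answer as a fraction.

Condition on the true location of the prize voucher.
If it is in locker 1 (prior 1/3): locker 3 is available, opened with probability 2/3; weight (1/3)·(2/3) = 2/9.
If it is in locker 2 (prior 1/3): only locker 3 is available, probability 1; weight (1/3)·1 = 1/3.
If it is in locker 3 (prior 1/3): the attendant opened locker 3, so this case is ruled out; weight (1/3)·0 = 0.
The weights sum to 5/9.
So P(the prize voucher in locker 1 | the attendant opened locker 3) = (2/9) / (5/9) = 2/5.

2/5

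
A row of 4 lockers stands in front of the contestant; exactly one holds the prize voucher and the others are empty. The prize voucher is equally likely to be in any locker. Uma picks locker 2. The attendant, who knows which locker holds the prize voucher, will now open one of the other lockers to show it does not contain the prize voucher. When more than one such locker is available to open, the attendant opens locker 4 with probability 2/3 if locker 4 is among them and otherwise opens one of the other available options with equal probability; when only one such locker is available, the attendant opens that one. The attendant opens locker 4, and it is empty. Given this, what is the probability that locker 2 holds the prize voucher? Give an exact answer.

1/3

Apply Bayes' rule, conditioning on where the prize voucher actually is.
If it is in any of lockers 1, 2, and 3 (prior 1/4 each): locker 4 is available, opened with probability 2/3; weight (1/4)·(2/3) = 1/6 each.
If it is in locker 4 (prior 1/4): the attendant opened locker 4, so this case is ruled out; weight (1/4)·0 = 0.
The weights sum to 1/2.
So P(the prize voucher in locker 2 | the attendant opened locker 4) = (1/6) / (1/2) = 1/3.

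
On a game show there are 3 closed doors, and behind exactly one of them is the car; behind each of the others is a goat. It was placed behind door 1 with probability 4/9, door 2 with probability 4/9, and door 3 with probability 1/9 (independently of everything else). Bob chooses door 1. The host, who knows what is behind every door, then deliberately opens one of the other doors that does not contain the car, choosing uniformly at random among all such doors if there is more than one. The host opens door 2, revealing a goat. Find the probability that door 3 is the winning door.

Condition on the true location of the car.
If it is behind door 1 (prior 4/9): the host has 2 equally likely choices, so probability 1/2; weight (4/9)·(1/2) = 2/9.
If it is behind door 2 (prior 4/9): the host opened door 2, so this case is ruled out; weight (4/9)·0 = 0.
If it is behind door 3 (prior 1/9): the host has no choice, probability 1; weight (1/9)·1 = 1/9.
The weights sum to 1/3.
So P(the car behind door 3 | the host opened door 2) = (1/9) / (1/3) = 1/3.

1/3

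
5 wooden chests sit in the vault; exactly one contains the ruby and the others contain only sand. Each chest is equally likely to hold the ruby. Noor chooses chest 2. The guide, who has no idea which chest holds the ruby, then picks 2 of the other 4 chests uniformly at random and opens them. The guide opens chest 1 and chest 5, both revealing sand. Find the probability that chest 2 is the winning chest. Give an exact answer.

Condition on the true location of the ruby.
If it is in either of chests 1 and 5 (prior 1/5 each): that chest was opened and seen not to hold the prize — ruled out; weight (1/5)·0 = 0 each.
If it is in any of chests 2, 3, and 4 (prior 1/5 each): the guide picks exactly this set with probability 1/6 regardless, and none is the prize; weight (1/5)·(1/6) = 1/30 each.
The weights sum to 1/10.
So P(the ruby in chest 2 | the guide opened chest 1 and chest 5) = (1/30) / (1/10) = 1/3.

1/3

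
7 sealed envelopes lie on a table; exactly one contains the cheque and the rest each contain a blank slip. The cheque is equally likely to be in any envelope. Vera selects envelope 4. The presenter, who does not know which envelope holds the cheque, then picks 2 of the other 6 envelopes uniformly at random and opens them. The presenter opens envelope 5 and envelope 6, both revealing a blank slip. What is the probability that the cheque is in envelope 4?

Because the presenter chose which envelopes to open without knowing where the cheque is, the choice is independent of the prize location. Learning that none of the 2 opened envelopes holds the cheque simply rules out those 2 locations and leaves the remaining 5 envelopes still equally likely by symmetry.
So P(the cheque in envelope 4) = 1/5.

1/5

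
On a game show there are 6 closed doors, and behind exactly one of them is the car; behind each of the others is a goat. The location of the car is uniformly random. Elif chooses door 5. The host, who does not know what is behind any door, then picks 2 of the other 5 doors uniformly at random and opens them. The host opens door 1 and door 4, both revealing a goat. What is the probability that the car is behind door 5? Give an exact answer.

Consider each possible location of the car in turn.
If it is behind either of doors 1 and 4 (prior 1/6 each): that door was opened and seen not to hold the prize — ruled out; weight (1/6)·0 = 0 each.
If it is behind any of doors 2, 3, 5, and 6 (prior 1/6 each): the host picks exactly this set with probability 1/10 regardless, and none is the prize; weight (1/6)·(1/10) = 1/60 each.
The weights sum to 1/15.
So P(the car behind door 5 | the host opened door 1 and door 4) = (1/60) / (1/15) = 1/4.

1/4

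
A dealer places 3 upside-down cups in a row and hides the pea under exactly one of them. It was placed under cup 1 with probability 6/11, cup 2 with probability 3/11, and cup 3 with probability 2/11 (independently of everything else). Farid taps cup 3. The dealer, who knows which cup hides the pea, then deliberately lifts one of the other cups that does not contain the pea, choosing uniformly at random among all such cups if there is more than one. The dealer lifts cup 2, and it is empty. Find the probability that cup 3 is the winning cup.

1/7

Consider each possible location of the pea in turn.
If it is under cup 1 (prior 6/11): the dealer has no choice, probability 1; weight (6/11)·1 = 6/11.
If it is under cup 2 (prior 3/11): the dealer opened cup 2, so this case is ruled out; weight (3/11)·0 = 0.
If it is under cup 3 (prior 2/11): the dealer has 2 equally likely choices, so probability 1/2; weight (2/11)·(1/2) = 1/11.
The weights sum to 7/11.
So P(the pea under cup 3 | the dealer opened cup 2) = (1/11) / (7/11) = 1/7.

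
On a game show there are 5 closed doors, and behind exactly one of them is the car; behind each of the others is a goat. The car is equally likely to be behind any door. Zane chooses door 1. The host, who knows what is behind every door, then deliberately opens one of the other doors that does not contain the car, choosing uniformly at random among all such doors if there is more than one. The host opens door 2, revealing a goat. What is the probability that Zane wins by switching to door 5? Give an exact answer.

Condition on the true location of the car.
If it is behind door 1 (prior 1/5): the host has 4 equally likely choices, so probability 1/4; weight (1/5)·(1/4) = 1/20.
If it is behind door 2 (prior 1/5): the host opened door 2, so this case is ruled out; weight (1/5)·0 = 0.
If it is behind any of doors 3, 4, and 5 (prior 1/5 each): the host has 3 equally likely choices, so probability 1/3; weight (1/5)·(1/3) = 1/15 each.
The weights sum to 1/4.
So P(the car behind door 5 | the host opened door 2) = (1/15) / (1/4) = 4/15.

4/15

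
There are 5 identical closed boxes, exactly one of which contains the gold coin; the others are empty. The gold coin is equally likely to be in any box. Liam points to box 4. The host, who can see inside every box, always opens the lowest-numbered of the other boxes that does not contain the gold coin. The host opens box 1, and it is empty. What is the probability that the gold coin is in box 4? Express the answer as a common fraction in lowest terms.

1/4

Consider each possible location of the gold coin in turn.
If it is in box 1 (prior 1/5): the host opened box 1, so this case is ruled out; weight (1/5)·0 = 0.
If it is in any of boxes 2, 3, 4, and 5 (prior 1/5 each): box 1 is the lowest-numbered option available, probability 1; weight (1/5)·1 = 1/5 each.
The weights sum to 4/5.
So P(the gold coin in box 4 | the host opened box 1) = (1/5) / (4/5) = 1/4.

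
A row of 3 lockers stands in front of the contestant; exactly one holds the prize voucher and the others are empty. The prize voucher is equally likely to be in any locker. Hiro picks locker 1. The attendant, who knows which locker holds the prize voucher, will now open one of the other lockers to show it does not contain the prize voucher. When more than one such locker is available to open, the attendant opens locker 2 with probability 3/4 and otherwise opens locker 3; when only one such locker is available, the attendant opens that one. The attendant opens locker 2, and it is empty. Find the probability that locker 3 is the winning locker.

Consider each possible location of the prize voucher in turn.
If it is in locker 1 (prior 1/3): locker 2 is available, opened with probability 3/4; weight (1/3)·(3/4) = 1/4.
If it is in locker 2 (prior 1/3): the attendant opened locker 2, so this case is ruled out; weight (1/3)·0 = 0.
If it is in locker 3 (prior 1/3): only locker 2 is available, probability 1; weight (1/3)·1 = 1/3.
The weights sum to 7/12.
So P(the prize voucher in locker 3 | the attendant opened locker 2) = (1/3) / (7/12) = 4/7.

4/7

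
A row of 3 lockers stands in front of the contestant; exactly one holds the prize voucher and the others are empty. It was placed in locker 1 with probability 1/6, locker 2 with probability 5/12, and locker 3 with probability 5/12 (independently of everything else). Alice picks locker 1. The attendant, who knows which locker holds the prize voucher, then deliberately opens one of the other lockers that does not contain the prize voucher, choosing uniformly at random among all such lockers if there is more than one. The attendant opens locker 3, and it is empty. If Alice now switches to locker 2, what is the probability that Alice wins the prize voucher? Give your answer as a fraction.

5/6

Consider each possible location of the prize voucher in turn.
If it is in locker 1 (prior 1/6): the attendant has 2 equally likely choices, so probability 1/2; weight (1/6)·(1/2) = 1/12.
If it is in locker 2 (prior 5/12): the attendant has no choice, probability 1; weight (5/12)·1 = 5/12.
If it is in locker 3 (prior 5/12): the attendant opened locker 3, so this case is ruled out; weight (5/12)·0 = 0.
The weights sum to 1/2.
So P(the prize voucher in locker 2 | the attendant opened locker 3) = (5/12) / (1/2) = 5/6.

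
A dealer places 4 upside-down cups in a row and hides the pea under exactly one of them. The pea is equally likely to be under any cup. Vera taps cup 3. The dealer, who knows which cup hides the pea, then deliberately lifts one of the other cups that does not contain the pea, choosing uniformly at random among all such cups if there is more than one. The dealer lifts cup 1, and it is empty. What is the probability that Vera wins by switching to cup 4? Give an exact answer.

3/8

Apply Bayes' rule, conditioning on where the pea actually is.
If it is under cup 1 (prior 1/4): the dealer opened cup 1, so this case is ruled out; weight (1/4)·0 = 0.
If it is under either of cups 2 and 4 (prior 1/4 each): the dealer has 2 equally likely choices, so probability 1/2; weight (1/4)·(1/2) = 1/8 each.
If it is under cup 3 (prior 1/4): the dealer has 3 equally likely choices, so probability 1/3; weight (1/4)·(1/3) = 1/12.
The weights sum to 1/3.
So P(the pea under cup 4 | the dealer opened cup 1) = (1/8) / (1/3) = 3/8.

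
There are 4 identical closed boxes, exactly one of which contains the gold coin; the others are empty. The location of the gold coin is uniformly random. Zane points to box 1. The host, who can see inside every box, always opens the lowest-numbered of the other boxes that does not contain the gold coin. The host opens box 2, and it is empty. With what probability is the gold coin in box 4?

Consider each possible location of the gold coin in turn.
If it is in any of boxes 1, 3, and 4 (prior 1/4 each): box 2 is the lowest-numbered option available, probability 1; weight (1/4)·1 = 1/4 each.
If it is in box 2 (prior 1/4): the host opened box 2, so this case is ruled out; weight (1/4)·0 = 0.
The weights sum to 3/4.
So P(the gold coin in box 4 | the host opened box 2) = (1/4) / (3/4) = 1/3.

1/3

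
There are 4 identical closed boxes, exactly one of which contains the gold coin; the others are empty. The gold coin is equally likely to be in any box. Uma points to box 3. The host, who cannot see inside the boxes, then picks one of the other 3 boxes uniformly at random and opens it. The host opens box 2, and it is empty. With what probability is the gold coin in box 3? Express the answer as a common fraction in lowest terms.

1/3

Because the host chose which box to open without knowing where the gold coin is, the choice is independent of the prize location. Learning that box 2 does not hold the gold coin simply rules out that one location and leaves the remaining 3 boxes still equally likely by symmetry.
So P(the gold coin in box 3) = 1/3.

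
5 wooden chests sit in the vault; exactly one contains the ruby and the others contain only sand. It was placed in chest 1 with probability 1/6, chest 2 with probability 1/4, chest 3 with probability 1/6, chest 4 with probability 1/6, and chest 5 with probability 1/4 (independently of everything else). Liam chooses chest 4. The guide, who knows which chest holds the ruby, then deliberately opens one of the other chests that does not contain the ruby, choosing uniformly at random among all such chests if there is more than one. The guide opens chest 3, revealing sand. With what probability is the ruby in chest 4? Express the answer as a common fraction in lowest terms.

Condition on the true location of the ruby.
If it is in chest 1 (prior 1/6): the guide has 3 equally likely choices, so probability 1/3; weight (1/6)·(1/3) = 1/18.
If it is in either of chests 2 and 5 (prior 1/4 each): the guide has 3 equally likely choices, so probability 1/3; weight (1/4)·(1/3) = 1/12 each.
If it is in chest 3 (prior 1/6): the guide opened chest 3, so this case is ruled out; weight (1/6)·0 = 0.
If it is in chest 4 (prior 1/6): the guide has 4 equally likely choices, so probability 1/4; weight (1/6)·(1/4) = 1/24.
The weights sum to 19/72.
So P(the ruby in chest 4 | the guide opened chest 3) = (1/24) / (19/72) = 3/19.

3/19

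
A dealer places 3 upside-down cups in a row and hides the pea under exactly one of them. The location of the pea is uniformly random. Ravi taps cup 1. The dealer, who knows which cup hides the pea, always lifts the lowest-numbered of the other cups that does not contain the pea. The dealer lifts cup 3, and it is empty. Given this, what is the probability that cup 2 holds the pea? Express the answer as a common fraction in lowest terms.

1

Consider each possible location of the pea in turn.
If it is under cup 1 (prior 1/3): the dealer would have opened cup 2 instead, probability 0; weight (1/3)·0 = 0.
If it is under cup 2 (prior 1/3): cup 3 is the lowest-numbered option available, probability 1; weight (1/3)·1 = 1/3.
If it is under cup 3 (prior 1/3): the dealer opened cup 3, so this case is ruled out; weight (1/3)·0 = 0.
The weights sum to 1/3.
So P(the pea under cup 2 | the dealer opened cup 3) = (1/3) / (1/3) = 1.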